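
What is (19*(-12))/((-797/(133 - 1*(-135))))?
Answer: 61104/797 ≈ 76.667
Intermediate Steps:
(19*(-12))/((-797/(133 - 1*(-135)))) = -228/((-797/(133 + 135))) = -228/((-797/268)) = -228/((-797*1/268)) = -228/(-797/268) = -228*(-268/797) = 61104/797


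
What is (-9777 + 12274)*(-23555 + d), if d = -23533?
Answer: -117578736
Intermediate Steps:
(-9777 + 12274)*(-23555 + d) = (-9777 + 12274)*(-23555 - 23533) = 2497*(-47088) = -117578736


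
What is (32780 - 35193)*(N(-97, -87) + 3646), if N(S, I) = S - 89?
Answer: -8348980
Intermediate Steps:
N(S, I) = -89 + S
(32780 - 35193)*(N(-97, -87) + 3646) = (32780 - 35193)*((-89 - 97) + 3646) = -2413*(-186 + 3646) = -2413*3460 = -8348980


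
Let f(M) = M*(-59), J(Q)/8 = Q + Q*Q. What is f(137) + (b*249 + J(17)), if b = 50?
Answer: 6815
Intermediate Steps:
J(Q) = 8*Q + 8*Q**2 (J(Q) = 8*(Q + Q*Q) = 8*(Q + Q**2) = 8*Q + 8*Q**2)
f(M) = -59*M
f(137) + (b*249 + J(17)) = -59*137 + (50*249 + 8*17*(1 + 17)) = -8083 + (12450 + 8*17*18) = -8083 + (12450 + 2448) = -8083 + 14898 = 6815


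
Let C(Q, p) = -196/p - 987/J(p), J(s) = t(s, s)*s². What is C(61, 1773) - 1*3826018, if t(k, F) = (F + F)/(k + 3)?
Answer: -2369358180448294/619275213 ≈ -3.8260e+6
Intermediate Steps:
t(k, F) = 2*F/(3 + k) (t(k, F) = (2*F)/(3 + k) = 2*F/(3 + k))
J(s) = 2*s³/(3 + s) (J(s) = (2*s/(3 + s))*s² = 2*s³/(3 + s))
C(Q, p) = -196/p - 987*(3 + p)/(2*p³)
C(61, 1773) - 1*3826018 = (7/2)*(-423 - 141*1773 - 56*1773²)/1773³ - 1*3826018 = (7/2)*(1/5573476917)*(-423 - 249993 - 56*3143529) - 3826018 = (7/2)*(1/5573476917)*(-423 - 249993 - 176037624) - 3826018 = (7/2)*(1/5573476917)*(-176288040) - 3826018 = -68556460/619275213 - 3826018 = -2369358180448294/619275213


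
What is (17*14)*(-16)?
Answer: -3808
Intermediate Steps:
(17*14)*(-16) = 238*(-16) = -3808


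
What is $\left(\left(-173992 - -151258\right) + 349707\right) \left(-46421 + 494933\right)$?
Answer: $146651314176$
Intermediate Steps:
$\left(\left(-173992 - -151258\right) + 349707\right) \left(-46421 + 494933\right) = \left(\left(-173992 + 151258\right) + 349707\right) 448512 = \left(-22734 + 349707\right) 448512 = 326973 \cdot 448512 = 146651314176$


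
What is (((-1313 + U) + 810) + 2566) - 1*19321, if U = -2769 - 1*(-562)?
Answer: -19465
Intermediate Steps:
U = -2207 (U = -2769 + 562 = -2207)
(((-1313 + U) + 810) + 2566) - 1*19321 = (((-1313 - 2207) + 810) + 2566) - 1*19321 = ((-3520 + 810) + 2566) - 19321 = (-2710 + 2566) - 19321 = -144 - 19321 = -19465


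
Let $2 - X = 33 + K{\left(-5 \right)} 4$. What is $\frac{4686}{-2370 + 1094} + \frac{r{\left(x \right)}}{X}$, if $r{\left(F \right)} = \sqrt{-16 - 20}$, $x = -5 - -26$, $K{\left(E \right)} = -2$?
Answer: $- \frac{213}{58} - \frac{6 i}{23} \approx -3.6724 - 0.26087 i$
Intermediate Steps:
$x = 21$ ($x = -5 + 26 = 21$)
$r{\left(F \right)} = 6 i$ ($r{\left(F \right)} = \sqrt{-36} = 6 i$)
$X = -23$ ($X = 2 - \left(33 - 8\right) = 2 - 25 = -23$)
$\frac{4686}{-2370 + 1094} + \frac{r{\left(x \right)}}{X} = \frac{4686}{-2370 + 1094} + \frac{6 i}{-23} = \frac{4686}{-1276} + 6 i \left(- \frac{1}{23}\right) = 4686 \left(- \frac{1}{1276}\right) - \frac{6 i}{23} = - \frac{213}{58} - \frac{6 i}{23}$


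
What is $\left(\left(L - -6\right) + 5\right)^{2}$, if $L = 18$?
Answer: $841$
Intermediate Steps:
$\left(\left(L - -6\right) + 5\right)^{2} = \left(\left(18 - -6\right) + 5\right)^{2} = \left(\left(18 + 6\right) + 5\right)^{2} = \left(24 + 5\right)^{2} = 29^{2} = 841$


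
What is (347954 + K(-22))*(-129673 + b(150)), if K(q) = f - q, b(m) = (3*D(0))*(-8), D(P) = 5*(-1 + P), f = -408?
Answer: -45028477104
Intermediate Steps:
D(P) = -5 + 5*P
b(m) = 120 (b(m) = (3*(-5 + 5*0))*(-8) = (3*(-5 + 0))*(-8) = (3*(-5))*(-8) = -15*(-8) = 120)
K(q) = -408 - q
(347954 + K(-22))*(-129673 + b(150)) = (347954 + (-408 - 1*(-22)))*(-129673 + 120) = (347954 + (-408 + 22))*(-129553) = (347954 - 386)*(-129553) = 347568*(-129553) = -45028477104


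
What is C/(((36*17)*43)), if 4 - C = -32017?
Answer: 32021/26316 ≈ 1.2168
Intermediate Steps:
C = 32021 (C = 4 - 1*(-32017) = 4 + 32017 = 32021)
C/(((36*17)*43)) = 32021/(((36*17)*43)) = 32021/((612*43)) = 32021/26316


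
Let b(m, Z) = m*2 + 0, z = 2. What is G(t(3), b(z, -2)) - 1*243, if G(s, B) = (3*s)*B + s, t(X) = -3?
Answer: -282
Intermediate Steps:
b(m, Z) = 2*m (b(m, Z) = 2*m + 0 = 2*m)
G(s, B) = s + 3*B*s (G(s, B) = 3*B*s + s = s + 3*B*s)
G(t(3), b(z, -2)) - 1*243 = -3*(1 + 3*(2*2)) - 1*243 = -3*(1 + 3*4) - 243 = -3*(1 + 12) - 243 = -3*13 - 243 = -39 - 243 = -282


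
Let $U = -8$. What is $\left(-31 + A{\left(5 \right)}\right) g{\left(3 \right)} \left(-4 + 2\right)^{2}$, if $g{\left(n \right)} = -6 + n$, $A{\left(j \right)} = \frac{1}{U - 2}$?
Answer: $\frac{1866}{5} \approx 373.2$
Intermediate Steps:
$A{\left(j \right)} = - \frac{1}{10}$ ($A{\left(j \right)} = \frac{1}{-8 - 2} = \frac{1}{-10} = - \frac{1}{10}$)
$\left(-31 + A{\left(5 \right)}\right) g{\left(3 \right)} \left(-4 + 2\right)^{2} = \left(-31 - \frac{1}{10}\right) \left(-6 + 3\right) \left(-4 + 2\right)^{2} = \left(- \frac{311}{10}\right) \left(-3\right) \left(-2\right)^{2} = \frac{933}{10} \cdot 4 = \frac{1866}{5}$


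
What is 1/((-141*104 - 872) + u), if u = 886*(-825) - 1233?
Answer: -1/747719 ≈ -1.3374e-6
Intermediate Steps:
u = -732183 (u = -730950 - 1233 = -732183)
1/((-141*104 - 872) + u) = 1/((-141*104 - 872) - 732183) = 1/((-14664 - 872) - 732183) = 1/(-15536 - 732183) = 1/(-747719) = -1/747719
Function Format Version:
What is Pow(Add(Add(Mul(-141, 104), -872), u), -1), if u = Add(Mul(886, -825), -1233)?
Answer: Rational(-1, 747719) ≈ -1.3374e-6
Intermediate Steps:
u = -732183 (u = Add(-730950, -1233) = -732183)
Pow(Add(Add(Mul(-141, 104), -872), u), -1) = Pow(Add(Add(Mul(-141, 104), -872), -732183), -1) = Pow(Add(Add(-14664, -872), -732183), -1) = Pow(Add(-15536, -732183), -1) = Pow(-747719, -1) = Rational(-1, 747719)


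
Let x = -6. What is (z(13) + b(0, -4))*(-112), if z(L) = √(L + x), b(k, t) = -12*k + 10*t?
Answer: 4480 - 112*√7 ≈ 4183.7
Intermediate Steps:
z(L) = √(-6 + L) (z(L) = √(L - 6) = √(-6 + L))
(z(13) + b(0, -4))*(-112) = (√(-6 + 13) + (-12*0 + 10*(-4)))*(-112) = (√7 + (0 - 40))*(-112) = (√7 - 40)*(-112) = (-40 + √7)*(-112) = 4480 - 112*√7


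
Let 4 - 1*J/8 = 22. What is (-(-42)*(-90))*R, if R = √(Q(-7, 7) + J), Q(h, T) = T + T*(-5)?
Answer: -7560*I*√43 ≈ -49574.0*I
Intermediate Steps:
Q(h, T) = -4*T (Q(h, T) = T - 5*T = -4*T)
J = -144 (J = 32 - 8*22 = 32 - 176 = -144)
R = 2*I*√43 (R = √(-4*7 - 144) = √(-28 - 144) = √(-172) = 2*I*√43 ≈ 13.115*I)
(-(-42)*(-90))*R = (-(-42)*(-90))*(2*I*√43) = (-42*90)*(2*I*√43) = -7560*I*√43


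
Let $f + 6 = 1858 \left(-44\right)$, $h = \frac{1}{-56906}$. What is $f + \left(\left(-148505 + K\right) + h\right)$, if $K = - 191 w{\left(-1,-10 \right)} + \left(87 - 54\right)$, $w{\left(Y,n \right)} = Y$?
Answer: $- \frac{13090599335}{56906} \approx -2.3004 \cdot 10^{5}$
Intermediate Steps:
$h = - \frac{1}{56906} \approx -1.7573 \cdot 10^{-5}$
$K = 224$ ($K = \left(-191\right) \left(-1\right) + \left(87 - 54\right) = 191 + 33 = 224$)
$f = -81758$ ($f = -6 + 1858 \left(-44\right) = -6 - 81752 = -81758$)
$f + \left(\left(-148505 + K\right) + h\right) = -81758 + \left(\left(-148505 + 224\right) - \frac{1}{56906}\right) = -81758 - \frac{8438078587}{56906} = - \frac{13090599335}{56906}$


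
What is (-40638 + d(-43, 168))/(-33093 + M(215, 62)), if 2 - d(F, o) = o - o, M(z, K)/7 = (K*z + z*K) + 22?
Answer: -40636/153681 ≈ -0.26442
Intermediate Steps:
M(z, K) = 154 + 14*K*z (M(z, K) = 7*((K*z + z*K) + 22) = 7*((K*z + K*z) + 22) = 7*(2*K*z + 22) = 7*(22 + 2*K*z) = 154 + 14*K*z)
d(F, o) = 2 (d(F, o) = 2 - (o - o) = 2 - 1*0 = 2 + 0 = 2)
(-40638 + d(-43, 168))/(-33093 + M(215, 62)) = (-40638 + 2)/(-33093 + (154 + 14*62*215)) = -40636/(-33093 + (154 + 186620)) = -40636/(-33093 + 186774) = -40636/153681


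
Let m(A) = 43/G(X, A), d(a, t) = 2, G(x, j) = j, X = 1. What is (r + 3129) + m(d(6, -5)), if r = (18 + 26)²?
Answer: 10173/2 ≈ 5086.5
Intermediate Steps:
m(A) = 43/A
r = 1936 (r = 44² = 1936)
(r + 3129) + m(d(6, -5)) = (1936 + 3129) + 43/2 = 5065 + 43*(½) = 5065 + 43/2 = 10173/2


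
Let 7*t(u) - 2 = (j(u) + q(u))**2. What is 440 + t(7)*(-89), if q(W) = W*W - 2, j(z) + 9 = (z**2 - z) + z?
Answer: -670739/7 ≈ -95820.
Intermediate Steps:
j(z) = -9 + z**2 (j(z) = -9 + ((z**2 - z) + z) = -9 + z**2)
q(W) = -2 + W**2 (q(W) = W**2 - 2 = -2 + W**2)
t(u) = 2/7 + (-11 + 2*u**2)**2/7 (t(u) = 2/7 + ((-9 + u**2) + (-2 + u**2))**2/7 = 2/7 + (-11 + 2*u**2)**2/7)
440 + t(7)*(-89) = 440 + (2/7 + (-11 + 2*7**2)**2/7)*(-89) = 440 + (2/7 + (-11 + 2*49)**2/7)*(-89) = 440 + (2/7 + (-11 + 98)**2/7)*(-89) = 440 + (2/7 + (1/7)*87**2)*(-89) = 440 + (2/7 + (1/7)*7569)*(-89) = 440 + (2/7 + 7569/7)*(-89) = 440 + (7571/7)*(-89) = 440 - 673819/7 = -670739/7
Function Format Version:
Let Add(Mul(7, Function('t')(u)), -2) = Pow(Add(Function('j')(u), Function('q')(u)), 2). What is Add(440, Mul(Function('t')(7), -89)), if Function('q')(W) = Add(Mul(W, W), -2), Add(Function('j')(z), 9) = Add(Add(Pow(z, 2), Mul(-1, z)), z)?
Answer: Rational(-670739, 7) ≈ -95820.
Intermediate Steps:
Function('j')(z) = Add(-9, Pow(z, 2)) (Function('j')(z) = Add(-9, Add(Add(Pow(z, 2), Mul(-1, z)), z)) = Add(-9, Pow(z, 2)))
Function('q')(W) = Add(-2, Pow(W, 2)) (Function('q')(W) = Add(Pow(W, 2), -2) = Add(-2, Pow(W, 2)))
Function('t')(u) = Add(Rational(2, 7), Mul(Rational(1, 7), Pow(Add(-11, Mul(2, Pow(u, 2))), 2))) (Function('t')(u) = Add(Rational(2, 7), Mul(Rational(1, 7), Pow(Add(Add(-9, Pow(u, 2)), Add(-2, Pow(u, 2))), 2))) = Add(Rational(2, 7), Mul(Rational(1, 7), Pow(Add(-11, Mul(2, Pow(u, 2))), 2))))
Add(440, Mul(Function('t')(7), -89)) = Add(440, Mul(Add(Rational(2, 7), Mul(Rational(1, 7), Pow(Add(-11, Mul(2, Pow(7, 2))), 2))), -89)) = Add(440, Mul(Add(Rational(2, 7), Mul(Rational(1, 7), Pow(Add(-11, Mul(2, 49)), 2))), -89)) = Add(440, Mul(Add(Rational(2, 7), Mul(Rational(1, 7), Pow(Add(-11, 98), 2))), -89)) = Add(440, Mul(Add(Rational(2, 7), Mul(Rational(1, 7), Pow(87, 2))), -89)) = Add(440, Mul(Add(Rational(2, 7), Mul(Rational(1, 7), 7569)), -89)) = Add(440, Mul(Add(Rational(2, 7), Rational(7569, 7)), -89)) = Add(440, Mul(Rational(7571, 7), -89)) = Add(440, Rational(-673819, 7)) = Rational(-670739, 7)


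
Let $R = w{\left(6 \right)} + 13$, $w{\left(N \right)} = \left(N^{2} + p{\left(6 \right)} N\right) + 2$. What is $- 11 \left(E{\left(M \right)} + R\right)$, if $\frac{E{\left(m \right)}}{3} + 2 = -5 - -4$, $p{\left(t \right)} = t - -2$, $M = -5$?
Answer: $-990$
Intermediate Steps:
$p{\left(t \right)} = 2 + t$ ($p{\left(t \right)} = t + 2 = 2 + t$)
$E{\left(m \right)} = -9$ ($E{\left(m \right)} = -6 + 3 \left(-5 - -4\right) = -6 + 3 \left(-5 + 4\right) = -6 + 3 \left(-1\right) = -6 - 3 = -9$)
$w{\left(N \right)} = 2 + N^{2} + 8 N$ ($w{\left(N \right)} = \left(N^{2} + \left(2 + 6\right) N\right) + 2 = \left(N^{2} + 8 N\right) + 2 = 2 + N^{2} + 8 N$)
$R = 99$ ($R = \left(2 + 6^{2} + 8 \cdot 6\right) + 13 = \left(2 + 36 + 48\right) + 13 = 86 + 13 = 99$)
$- 11 \left(E{\left(M \right)} + R\right) = - 11 \left(-9 + 99\right) = \left(-11\right) 90 = -990$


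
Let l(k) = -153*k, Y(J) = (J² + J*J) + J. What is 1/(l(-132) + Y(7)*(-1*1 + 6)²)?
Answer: 1/22821 ≈ 4.3819e-5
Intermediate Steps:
Y(J) = J + 2*J² (Y(J) = (J² + J²) + J = 2*J² + J = J + 2*J²)
1/(l(-132) + Y(7)*(-1*1 + 6)²) = 1/(-153*(-132) + (7*(1 + 2*7))*(-1*1 + 6)²) = 1/(20196 + (7*(1 + 14))*(-1 + 6)²) = 1/(20196 + (7*15)*5²) = 1/(20196 + 105*25) = 1/(20196 + 2625) = 1/22821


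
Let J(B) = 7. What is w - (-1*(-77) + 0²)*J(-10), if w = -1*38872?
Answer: -39411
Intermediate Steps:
w = -38872
w - (-1*(-77) + 0²)*J(-10) = -38872 - (-1*(-77) + 0²)*7 = -38872 - (77 + 0)*7 = -38872 - 77*7 = -38872 - 1*539 = -38872 - 539 = -39411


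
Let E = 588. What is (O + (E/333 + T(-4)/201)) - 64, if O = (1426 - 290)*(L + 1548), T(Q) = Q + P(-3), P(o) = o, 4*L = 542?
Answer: 4740824059/2479 ≈ 1.9124e+6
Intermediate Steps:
L = 271/2 (L = (¼)*542 = 271/2 ≈ 135.50)
T(Q) = -3 + Q (T(Q) = Q - 3 = -3 + Q)
O = 1912456 (O = (1426 - 290)*(271/2 + 1548) = 1136*(3367/2) = 1912456)
(O + (E/333 + T(-4)/201)) - 64 = (1912456 + (588/333 + (-3 - 4)/201)) - 64 = (1912456 + (588*(1/333) - 7*1/201)) - 64 = (1912456 + (196/111 - 7/201)) - 64 = (1912456 + 4291/2479) - 64 = 4740982715/2479 - 64 = 4740824059/2479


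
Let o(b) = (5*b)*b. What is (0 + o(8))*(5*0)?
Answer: 0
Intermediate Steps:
o(b) = 5*b²
(0 + o(8))*(5*0) = (0 + 5*8²)*(5*0) = (0 + 5*64)*0 = (0 + 320)*0 = 320*0 = 0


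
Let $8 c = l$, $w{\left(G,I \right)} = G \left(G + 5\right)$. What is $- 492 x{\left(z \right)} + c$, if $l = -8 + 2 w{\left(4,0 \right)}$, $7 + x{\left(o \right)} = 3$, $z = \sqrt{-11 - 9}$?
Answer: $1976$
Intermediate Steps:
$w{\left(G,I \right)} = G \left(5 + G\right)$
$z = 2 i \sqrt{5}$ ($z = \sqrt{-20} = 2 i \sqrt{5} \approx 4.4721 i$)
$x{\left(o \right)} = -4$ ($x{\left(o \right)} = -7 + 3 = -4$)
$l = 64$ ($l = -8 + 2 \cdot 4 \left(5 + 4\right) = -8 + 2 \cdot 4 \cdot 9 = -8 + 2 \cdot 36 = -8 + 72 = 64$)
$c = 8$ ($c = \frac{1}{8} \cdot 64 = 8$)
$- 492 x{\left(z \right)} + c = \left(-492\right) \left(-4\right) + 8 = 1968 + 8 = 1976$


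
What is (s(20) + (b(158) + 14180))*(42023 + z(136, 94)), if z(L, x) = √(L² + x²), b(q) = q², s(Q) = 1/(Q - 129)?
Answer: 179299323985/109 + 8533390*√6833/109 ≈ 1.6514e+9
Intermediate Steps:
s(Q) = 1/(-129 + Q)
(s(20) + (b(158) + 14180))*(42023 + z(136, 94)) = (1/(-129 + 20) + (158² + 14180))*(42023 + √(136² + 94²)) = (1/(-109) + (24964 + 14180))*(42023 + √(18496 + 8836)) = (-1/109 + 39144)*(42023 + √27332) = 4266695*(42023 + 2*√6833)/109 = 179299323985/109 + 8533390*√6833/109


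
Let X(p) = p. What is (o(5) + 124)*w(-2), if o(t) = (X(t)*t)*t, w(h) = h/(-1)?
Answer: 498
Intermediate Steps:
w(h) = -h (w(h) = h*(-1) = -h)
o(t) = t³ (o(t) = (t*t)*t = t²*t = t³)
(o(5) + 124)*w(-2) = (5³ + 124)*(-1*(-2)) = (125 + 124)*2 = 249*2 = 498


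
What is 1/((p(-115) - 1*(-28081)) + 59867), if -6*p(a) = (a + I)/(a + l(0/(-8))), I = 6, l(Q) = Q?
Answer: 690/60684011 ≈ 1.1370e-5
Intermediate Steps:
p(a) = -(6 + a)/(6*a) (p(a) = -(a + 6)/(6*(a + 0/(-8))) = -(6 + a)/(6*(a + 0*(-⅛))) = -(6 + a)/(6*(a + 0)) = -(6 + a)/(6*a))
1/((p(-115) - 1*(-28081)) + 59867) = 1/(((⅙)*(-6 - 1*(-115))/(-115) - 1*(-28081)) + 59867) = 1/(((⅙)*(-1/115)*(-6 + 115) + 28081) + 59867) = 1/(((⅙)*(-1/115)*109 + 28081) + 59867) = 1/((-109/690 + 28081) + 59867) = 1/(19375781/690 + 59867) = 1/(60684011/690) = 690/60684011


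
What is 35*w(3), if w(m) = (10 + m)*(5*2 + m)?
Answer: 5915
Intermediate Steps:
w(m) = (10 + m)² (w(m) = (10 + m)*(10 + m) = (10 + m)²)
35*w(3) = 35*(10 + 3)² = 35*13² = 35*169 = 5915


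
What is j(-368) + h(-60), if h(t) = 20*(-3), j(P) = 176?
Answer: 116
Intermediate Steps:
h(t) = -60
j(-368) + h(-60) = 176 - 60 = 116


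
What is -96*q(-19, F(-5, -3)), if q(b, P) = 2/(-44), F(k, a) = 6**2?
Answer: 48/11 ≈ 4.3636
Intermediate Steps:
F(k, a) = 36
q(b, P) = -1/22 (q(b, P) = 2*(-1/44) = -1/22)
-96*q(-19, F(-5, -3)) = -96*(-1/22) = 48/11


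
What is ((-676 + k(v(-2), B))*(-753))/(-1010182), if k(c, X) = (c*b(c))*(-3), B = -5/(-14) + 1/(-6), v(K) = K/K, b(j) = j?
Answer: -511287/1010182 ≈ -0.50613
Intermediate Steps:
v(K) = 1
B = 4/21 (B = -5*(-1/14) + 1*(-⅙) = 5/14 - ⅙ = 4/21 ≈ 0.19048)
k(c, X) = -3*c² (k(c, X) = (c*c)*(-3) = c²*(-3) = -3*c²)
((-676 + k(v(-2), B))*(-753))/(-1010182) = ((-676 - 3*1²)*(-753))/(-1010182) = ((-676 - 3*1)*(-753))*(-1/1010182) = ((-676 - 3)*(-753))*(-1/1010182) = -679*(-753)*(-1/1010182) = 511287*(-1/1010182) = -511287/1010182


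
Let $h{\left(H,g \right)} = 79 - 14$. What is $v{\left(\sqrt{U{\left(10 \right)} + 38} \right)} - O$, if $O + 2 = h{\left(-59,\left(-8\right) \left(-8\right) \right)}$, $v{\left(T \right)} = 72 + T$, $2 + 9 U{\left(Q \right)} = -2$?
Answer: $9 + \frac{13 \sqrt{2}}{3} \approx 15.128$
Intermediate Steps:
$U{\left(Q \right)} = - \frac{4}{9}$ ($U{\left(Q \right)} = - \frac{2}{9} + \frac{1}{9} \left(-2\right) = - \frac{2}{9} - \frac{2}{9} = - \frac{4}{9}$)
$h{\left(H,g \right)} = 65$ ($h{\left(H,g \right)} = 79 - 14 = 65$)
$O = 63$ ($O = -2 + 65 = 63$)
$v{\left(\sqrt{U{\left(10 \right)} + 38} \right)} - O = \left(72 + \sqrt{- \frac{4}{9} + 38}\right) - 63 = \left(72 + \sqrt{\frac{338}{9}}\right) - 63 = \left(72 + \frac{13 \sqrt{2}}{3}\right) - 63 = 9 + \frac{13 \sqrt{2}}{3}$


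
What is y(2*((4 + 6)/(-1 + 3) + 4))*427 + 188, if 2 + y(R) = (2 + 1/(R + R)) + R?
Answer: 283891/36 ≈ 7885.9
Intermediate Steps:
y(R) = R + 1/(2*R) (y(R) = -2 + ((2 + 1/(R + R)) + R) = -2 + ((2 + 1/(2*R)) + R) = -2 + (2 + R + 1/(2*R)) = R + 1/(2*R))
y(2*((4 + 6)/(-1 + 3) + 4))*427 + 188 = (2*((4 + 6)/(-1 + 3) + 4) + 1/(2*((2*((4 + 6)/(-1 + 3) + 4)))))*427 + 188 = (2*(10/2 + 4) + 1/(2*((2*(10/2 + 4)))))*427 + 188 = (2*(10*(½) + 4) + 1/(2*((2*(10*(½) + 4)))))*427 + 188 = (2*(5 + 4) + 1/(2*((2*(5 + 4)))))*427 + 188 = (2*9 + 1/(2*((2*9))))*427 + 188 = (18 + (½)/18)*427 + 188 = (18 + (½)*(1/18))*427 + 188 = (18 + 1/36)*427 + 188 = (649/36)*427 + 188 = 277123/36 + 188 = 283891/36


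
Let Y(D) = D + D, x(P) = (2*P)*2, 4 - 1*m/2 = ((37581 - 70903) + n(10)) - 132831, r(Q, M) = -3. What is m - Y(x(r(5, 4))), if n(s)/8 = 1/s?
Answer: 1661682/5 ≈ 3.3234e+5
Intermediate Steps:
n(s) = 8/s
m = 1661562/5 (m = 8 - 2*(((37581 - 70903) + 8/10) - 132831) = 8 - 2*((-33322 + 8*(⅒)) - 132831) = 8 - 2*((-33322 + ⅘) - 132831) = 8 - 2*(-166606/5 - 132831) = 8 - 2*(-830761/5) = 8 + 1661522/5 = 1661562/5 ≈ 3.3231e+5)
x(P) = 4*P
Y(D) = 2*D
m - Y(x(r(5, 4))) = 1661562/5 - 2*4*(-3) = 1661562/5 - 2*(-12) = 1661562/5 - 1*(-24) = 1661562/5 + 24 = 1661682/5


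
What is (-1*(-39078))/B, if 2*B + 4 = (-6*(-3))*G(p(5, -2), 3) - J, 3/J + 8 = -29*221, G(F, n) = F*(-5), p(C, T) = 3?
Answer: -167175684/586085 ≈ -285.24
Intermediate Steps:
G(F, n) = -5*F
J = -1/2139 (J = 3/(-8 - 29*221) = 3/(-8 - 6409) = 3/(-6417) = 3*(-1/6417) = -1/2139 ≈ -0.00046751)
B = -586085/4278 (B = -2 + ((-6*(-3))*(-5*3) - 1*(-1/2139))/2 = -2 + (18*(-15) + 1/2139)/2 = -2 + (-270 + 1/2139)/2 = -2 + (1/2)*(-577529/2139) = -2 - 577529/4278 = -586085/4278 ≈ -137.00)
(-1*(-39078))/B = (-1*(-39078))/(-586085/4278) = 39078*(-4278/586085) = -167175684/586085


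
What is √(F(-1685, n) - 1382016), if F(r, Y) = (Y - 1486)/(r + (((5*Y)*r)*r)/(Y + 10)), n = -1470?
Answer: 2*I*√1504267170449056572527710/2086584365 ≈ 1175.6*I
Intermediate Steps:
F(r, Y) = (-1486 + Y)/(r + 5*Y*r²/(10 + Y)) (F(r, Y) = (-1486 + Y)/(r + ((5*Y*r)*r)/(10 + Y)) = (-1486 + Y)/(r + (5*Y*r²)/(10 + Y)) = (-1486 + Y)/(r + 5*Y*r²/(10 + Y)))
√(F(-1685, n) - 1382016) = √((-14860 + (-1470)² - 1476*(-1470))/((-1685)*(10 - 1470 + 5*(-1470)*(-1685))) - 1382016) = √(-(-14860 + 2160900 + 2169720)/(1685*(10 - 1470 + 12384750)) - 1382016) = √(-1/1685*4315760/12383290 - 1382016) = √(-1/1685*1/12383290*4315760 - 1382016) = √(-431576/2086584365 - 1382016) = √(-2883692978211416/2086584365) = 2*I*√1504267170449056572527710/2086584365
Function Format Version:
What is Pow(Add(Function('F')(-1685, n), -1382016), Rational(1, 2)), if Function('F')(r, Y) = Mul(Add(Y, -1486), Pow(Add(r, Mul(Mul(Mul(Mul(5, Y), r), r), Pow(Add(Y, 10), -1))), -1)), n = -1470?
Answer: Mul(Rational(2, 2086584365), I, Pow(1504267170449056572527710, Rational(1, 2))) ≈ Mul(1175.6, I)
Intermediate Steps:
Function('F')(r, Y) = Mul(Pow(Add(r, Mul(5, Y, Pow(r, 2), Pow(Add(10, Y), -1))), -1), Add(-1486, Y)) (Function('F')(r, Y) = Mul(Add(-1486, Y), Pow(Add(r, Mul(Mul(Mul(5, Y, r), r), Pow(Add(10, Y), -1))), -1)) = Mul(Add(-1486, Y), Pow(Add(r, Mul(Mul(5, Y, Pow(r, 2)), Pow(Add(10, Y), -1))), -1)) = Mul(Add(-1486, Y), Pow(Add(r, Mul(5, Y, Pow(r, 2), Pow(Add(10, Y), -1))), -1)) = Mul(Pow(Add(r, Mul(5, Y, Pow(r, 2), Pow(Add(10, Y), -1))), -1), Add(-1486, Y)))
Pow(Add(Function('F')(-1685, n), -1382016), Rational(1, 2)) = Pow(Add(Mul(Pow(-1685, -1), Pow(Add(10, -1470, Mul(5, -1470, -1685)), -1), Add(-14860, Pow(-1470, 2), Mul(-1476, -1470))), -1382016), Rational(1, 2)) = Pow(Add(Mul(Rational(-1, 1685), Pow(Add(10, -1470, 12384750), -1), Add(-14860, 2160900, 2169720)), -1382016), Rational(1, 2)) = Pow(Add(Mul(Rational(-1, 1685), Pow(12383290, -1), 4315760), -1382016), Rational(1, 2)) = Pow(Add(Mul(Rational(-1, 1685), Rational(1, 12383290), 4315760), -1382016), Rational(1, 2)) = Pow(Add(Rational(-431576, 2086584365), -1382016), Rational(1, 2)) = Pow(Rational(-2883692978211416, 2086584365), Rational(1, 2)) = Mul(Rational(2, 2086584365), I, Pow(1504267170449056572527710, Rational(1, 2)))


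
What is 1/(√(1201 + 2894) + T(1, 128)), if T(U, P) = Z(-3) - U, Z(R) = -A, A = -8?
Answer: -1/578 + 3*√455/4046 ≈ 0.014086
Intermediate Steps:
Z(R) = 8 (Z(R) = -1*(-8) = 8)
T(U, P) = 8 - U
1/(√(1201 + 2894) + T(1, 128)) = 1/(√(1201 + 2894) + (8 - 1*1)) = 1/(√4095 + (8 - 1)) = 1/(3*√455 + 7) = 1/(7 + 3*√455)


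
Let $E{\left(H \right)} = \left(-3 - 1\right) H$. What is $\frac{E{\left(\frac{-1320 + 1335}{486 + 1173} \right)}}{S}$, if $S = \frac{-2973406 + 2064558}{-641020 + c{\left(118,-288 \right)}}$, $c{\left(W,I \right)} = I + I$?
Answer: $- \frac{801995}{31412059} \approx -0.025531$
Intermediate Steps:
$c{\left(W,I \right)} = 2 I$
$S = \frac{227212}{160399}$ ($S = \frac{-2973406 + 2064558}{-641020 + 2 \left(-288\right)} = - \frac{908848}{-641020 - 576} = - \frac{908848}{-641596} = \left(-908848\right) \left(- \frac{1}{641596}\right) = \frac{227212}{160399} \approx 1.4165$)
$E{\left(H \right)} = - 4 H$
$\frac{E{\left(\frac{-1320 + 1335}{486 + 1173} \right)}}{S} = \frac{\left(-4\right) \frac{-1320 + 1335}{486 + 1173}}{\frac{227212}{160399}} = - 4 \cdot \frac{15}{1659} \cdot \frac{160399}{227212} = - 4 \cdot 15 \cdot \frac{1}{1659} \cdot \frac{160399}{227212} = \left(-4\right) \frac{5}{553} \cdot \frac{160399}{227212} = \left(- \frac{20}{553}\right) \frac{160399}{227212} = - \frac{801995}{31412059}$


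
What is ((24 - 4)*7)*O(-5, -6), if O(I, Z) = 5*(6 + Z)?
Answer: 0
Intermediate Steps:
O(I, Z) = 30 + 5*Z
((24 - 4)*7)*O(-5, -6) = ((24 - 4)*7)*(30 + 5*(-6)) = (20*7)*(30 - 30) = 140*0 = 0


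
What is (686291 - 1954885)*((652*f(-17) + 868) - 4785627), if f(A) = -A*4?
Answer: 6013672175262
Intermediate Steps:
f(A) = -4*A
(686291 - 1954885)*((652*f(-17) + 868) - 4785627) = (686291 - 1954885)*((652*(-4*(-17)) + 868) - 4785627) = -1268594*((652*68 + 868) - 4785627) = -1268594*((44336 + 868) - 4785627) = -1268594*(45204 - 4785627) = -1268594*(-4740423) = 6013672175262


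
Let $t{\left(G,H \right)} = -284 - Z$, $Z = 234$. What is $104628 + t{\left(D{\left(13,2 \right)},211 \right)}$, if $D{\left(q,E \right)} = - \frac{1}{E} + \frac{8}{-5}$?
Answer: $104110$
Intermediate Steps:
$D{\left(q,E \right)} = - \frac{8}{5} - \frac{1}{E}$ ($D{\left(q,E \right)} = - \frac{1}{E} + 8 \left(- \frac{1}{5}\right) = - \frac{1}{E} - \frac{8}{5} = - \frac{8}{5} - \frac{1}{E}$)
$t{\left(G,H \right)} = -518$ ($t{\left(G,H \right)} = -284 - 234 = -518$)
$104628 + t{\left(D{\left(13,2 \right)},211 \right)} = 104628 - 518 = 104110$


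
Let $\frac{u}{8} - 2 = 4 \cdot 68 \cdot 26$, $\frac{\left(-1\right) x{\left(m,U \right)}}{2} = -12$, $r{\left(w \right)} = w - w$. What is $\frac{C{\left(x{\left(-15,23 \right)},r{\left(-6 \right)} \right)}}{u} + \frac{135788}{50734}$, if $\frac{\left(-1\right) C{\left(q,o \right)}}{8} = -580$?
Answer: $\frac{247497508}{89723079} \approx 2.7585$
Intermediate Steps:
$r{\left(w \right)} = 0$
$x{\left(m,U \right)} = 24$ ($x{\left(m,U \right)} = \left(-2\right) \left(-12\right) = 24$)
$C{\left(q,o \right)} = 4640$ ($C{\left(q,o \right)} = \left(-8\right) \left(-580\right) = 4640$)
$u = 56592$ ($u = 16 + 8 \cdot 4 \cdot 68 \cdot 26 = 16 + 8 \cdot 272 \cdot 26 = 16 + 8 \cdot 7072 = 16 + 56576 = 56592$)
$\frac{C{\left(x{\left(-15,23 \right)},r{\left(-6 \right)} \right)}}{u} + \frac{135788}{50734} = \frac{4640}{56592} + \frac{135788}{50734} = 4640 \cdot \frac{1}{56592} + 135788 \cdot \frac{1}{50734} = \frac{290}{3537} + \frac{67894}{25367} = \frac{247497508}{89723079}$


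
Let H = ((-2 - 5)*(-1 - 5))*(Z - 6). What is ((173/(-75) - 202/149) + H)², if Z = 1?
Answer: 5701001456329/124880625 ≈ 45652.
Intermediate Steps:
H = -210 (H = ((-2 - 5)*(-1 - 5))*(1 - 6) = -7*(-6)*(-5) = 42*(-5) = -210)
((173/(-75) - 202/149) + H)² = ((173/(-75) - 202/149) - 210)² = ((173*(-1/75) - 202*1/149) - 210)² = ((-173/75 - 202/149) - 210)² = (-40927/11175 - 210)² = (-2387677/11175)² = 5701001456329/124880625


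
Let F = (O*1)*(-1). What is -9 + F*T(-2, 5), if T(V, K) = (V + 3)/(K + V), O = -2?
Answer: -25/3 ≈ -8.3333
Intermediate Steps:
T(V, K) = (3 + V)/(K + V)
F = 2 (F = -2*1*(-1) = -2*(-1) = 2)
-9 + F*T(-2, 5) = -9 + 2*((3 - 2)/(5 - 2)) = -9 + 2*(1/3) = -9 + 2/3 = -25/3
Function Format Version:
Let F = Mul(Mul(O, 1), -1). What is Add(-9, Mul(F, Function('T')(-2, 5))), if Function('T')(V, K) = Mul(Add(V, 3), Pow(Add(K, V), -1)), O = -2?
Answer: Rational(-25, 3) ≈ -8.3333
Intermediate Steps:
Function('T')(V, K) = Mul(Pow(Add(K, V), -1), Add(3, V)) (Function('T')(V, K) = Mul(Add(3, V), Pow(Add(K, V), -1)) = Mul(Pow(Add(K, V), -1), Add(3, V)))
F = 2 (F = Mul(Mul(-2, 1), -1) = Mul(-2, -1) = 2)
Add(-9, Mul(F, Function('T')(-2, 5))) = Add(-9, Mul(2, Mul(Pow(Add(5, -2), -1), Add(3, -2)))) = Add(-9, Mul(2, Mul(Pow(3, -1), 1))) = Add(-9, Mul(2, Mul(Rational(1, 3), 1))) = Add(-9, Mul(2, Rational(1, 3))) = Add(-9, Rational(2, 3)) = Rational(-25, 3)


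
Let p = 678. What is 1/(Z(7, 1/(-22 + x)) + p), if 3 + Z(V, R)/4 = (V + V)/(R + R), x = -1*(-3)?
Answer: 1/134 ≈ 0.0074627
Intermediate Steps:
x = 3
Z(V, R) = -12 + 4*V/R (Z(V, R) = -12 + 4*((V + V)/(R + R)) = -12 + 4*((2*V)/((2*R))) = -12 + 4*((2*V)*(1/(2*R))) = -12 + 4*(V/R) = -12 + 4*V/R)
1/(Z(7, 1/(-22 + x)) + p) = 1/((-12 + 4*7/1/(-22 + 3)) + 678) = 1/((-12 + 4*7/1/(-19)) + 678) = 1/((-12 + 4*7/(-1/19)) + 678) = 1/((-12 + 4*7*(-19)) + 678) = 1/((-12 - 532) + 678) = 1/(-544 + 678) = 1/134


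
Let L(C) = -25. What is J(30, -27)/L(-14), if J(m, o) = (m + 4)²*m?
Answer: -6936/5 ≈ -1387.2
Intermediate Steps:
J(m, o) = m*(4 + m)² (J(m, o) = (4 + m)²*m = m*(4 + m)²)
J(30, -27)/L(-14) = (30*(4 + 30)²)/(-25) = (30*34²)*(-1/25) = (30*1156)*(-1/25) = 34680*(-1/25) = -6936/5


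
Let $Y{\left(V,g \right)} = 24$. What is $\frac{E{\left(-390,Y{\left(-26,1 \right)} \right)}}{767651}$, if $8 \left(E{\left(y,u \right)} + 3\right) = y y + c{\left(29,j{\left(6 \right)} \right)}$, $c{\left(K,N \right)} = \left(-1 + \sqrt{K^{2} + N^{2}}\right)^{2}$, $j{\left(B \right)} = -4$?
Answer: $\frac{76467}{3070604} - \frac{\sqrt{857}}{3070604} \approx 0.024893$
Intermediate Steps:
$E{\left(y,u \right)} = -3 + \frac{y^{2}}{8} + \frac{\left(-1 + \sqrt{857}\right)^{2}}{8}$ ($E{\left(y,u \right)} = -3 + \frac{y y + \left(-1 + \sqrt{29^{2} + \left(-4\right)^{2}}\right)^{2}}{8} = -3 + \frac{y^{2} + \left(-1 + \sqrt{841 + 16}\right)^{2}}{8} = -3 + \frac{y^{2} + \left(-1 + \sqrt{857}\right)^{2}}{8} = -3 + \left(\frac{y^{2}}{8} + \frac{\left(-1 + \sqrt{857}\right)^{2}}{8}\right) = -3 + \frac{y^{2}}{8} + \frac{\left(-1 + \sqrt{857}\right)^{2}}{8}$)
$\frac{E{\left(-390,Y{\left(-26,1 \right)} \right)}}{767651} = \frac{\frac{417}{4} - \frac{\sqrt{857}}{4} + \frac{\left(-390\right)^{2}}{8}}{767651} = \left(\frac{417}{4} - \frac{\sqrt{857}}{4} + \frac{1}{8} \cdot 152100\right) \frac{1}{767651} = \left(\frac{417}{4} - \frac{\sqrt{857}}{4} + \frac{38025}{2}\right) \frac{1}{767651} = \left(\frac{76467}{4} - \frac{\sqrt{857}}{4}\right) \frac{1}{767651} = \frac{76467}{3070604} - \frac{\sqrt{857}}{3070604}$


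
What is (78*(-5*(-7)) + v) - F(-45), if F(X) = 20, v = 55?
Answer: 2765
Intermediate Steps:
(78*(-5*(-7)) + v) - F(-45) = (78*(-5*(-7)) + 55) - 1*20 = (78*35 + 55) - 20 = (2730 + 55) - 20 = 2785 - 20 = 2765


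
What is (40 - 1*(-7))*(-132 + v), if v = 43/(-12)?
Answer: -76469/12 ≈ -6372.4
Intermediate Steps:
v = -43/12 (v = 43*(-1/12) = -43/12 ≈ -3.5833)
(40 - 1*(-7))*(-132 + v) = (40 - 1*(-7))*(-132 - 43/12) = (40 + 7)*(-1627/12) = 47*(-1627/12) = -76469/12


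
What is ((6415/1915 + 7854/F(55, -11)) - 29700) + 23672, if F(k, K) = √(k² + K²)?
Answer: -2307441/383 + 357*√26/13 ≈ -5884.6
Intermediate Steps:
F(k, K) = √(K² + k²)
((6415/1915 + 7854/F(55, -11)) - 29700) + 23672 = ((6415/1915 + 7854/(√((-11)² + 55²))) - 29700) + 23672 = ((6415*(1/1915) + 7854/(√(121 + 3025))) - 29700) + 23672 = ((1283/383 + 7854/(√3146)) - 29700) + 23672 = ((1283/383 + 7854/((11*√26))) - 29700) + 23672 = ((1283/383 + 7854*(√26/286)) - 29700) + 23672 = ((1283/383 + 357*√26/13) - 29700) + 23672 = (-11373817/383 + 357*√26/13) + 23672 = -2307441/383 + 357*√26/13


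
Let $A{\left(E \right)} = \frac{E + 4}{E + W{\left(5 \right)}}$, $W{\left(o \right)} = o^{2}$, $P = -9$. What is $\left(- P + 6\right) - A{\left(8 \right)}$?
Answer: $\frac{161}{11} \approx 14.636$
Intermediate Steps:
$A{\left(E \right)} = \frac{4 + E}{25 + E}$ ($A{\left(E \right)} = \frac{E + 4}{E + 5^{2}} = \frac{4 + E}{E + 25} = \frac{4 + E}{25 + E}$)
$\left(- P + 6\right) - A{\left(8 \right)} = \left(\left(-1\right) \left(-9\right) + 6\right) - \frac{4 + 8}{25 + 8} = \left(9 + 6\right) - \frac{1}{33} \cdot 12 = 15 - \frac{1}{33} \cdot 12 = 15 - \frac{4}{11} = \frac{161}{11}$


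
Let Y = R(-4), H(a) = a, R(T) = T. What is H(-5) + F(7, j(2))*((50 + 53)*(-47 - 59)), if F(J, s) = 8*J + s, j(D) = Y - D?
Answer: -545905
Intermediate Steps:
Y = -4
j(D) = -4 - D
F(J, s) = s + 8*J
H(-5) + F(7, j(2))*((50 + 53)*(-47 - 59)) = -5 + ((-4 - 1*2) + 8*7)*((50 + 53)*(-47 - 59)) = -5 + ((-4 - 2) + 56)*(103*(-106)) = -5 + (-6 + 56)*(-10918) = -5 + 50*(-10918) = -5 - 545900 = -545905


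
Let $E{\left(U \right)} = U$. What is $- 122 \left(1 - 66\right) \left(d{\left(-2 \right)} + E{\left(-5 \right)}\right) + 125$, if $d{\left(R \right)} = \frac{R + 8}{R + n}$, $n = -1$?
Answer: $-55385$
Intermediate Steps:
$d{\left(R \right)} = \frac{8 + R}{-1 + R}$ ($d{\left(R \right)} = \frac{R + 8}{R - 1} = \frac{8 + R}{-1 + R}$)
$- 122 \left(1 - 66\right) \left(d{\left(-2 \right)} + E{\left(-5 \right)}\right) + 125 = - 122 \left(1 - 66\right) \left(\frac{8 - 2}{-1 - 2} - 5\right) + 125 = - 122 \left(- 65 \left(\frac{1}{-3} \cdot 6 - 5\right)\right) + 125 = - 122 \left(- 65 \left(\left(- \frac{1}{3}\right) 6 - 5\right)\right) + 125 = - 122 \left(- 65 \left(-2 - 5\right)\right) + 125 = - 122 \left(\left(-65\right) \left(-7\right)\right) + 125 = \left(-122\right) 455 + 125 = -55510 + 125 = -55385$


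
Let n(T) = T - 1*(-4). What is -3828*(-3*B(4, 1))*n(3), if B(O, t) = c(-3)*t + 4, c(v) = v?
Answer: 80388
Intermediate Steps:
n(T) = 4 + T (n(T) = T + 4 = 4 + T)
B(O, t) = 4 - 3*t (B(O, t) = -3*t + 4 = 4 - 3*t)
-3828*(-3*B(4, 1))*n(3) = -3828*(-3*(4 - 3*1))*(4 + 3) = -3828*(-3*(4 - 3))*7 = -3828*(-3*1)*7 = -(-11484)*7 = -3828*(-21) = 80388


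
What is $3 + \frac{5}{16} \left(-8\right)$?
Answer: $\frac{1}{2} \approx 0.5$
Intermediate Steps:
$3 + \frac{5}{16} \left(-8\right) = 3 - \frac{5}{2} = \frac{1}{2}$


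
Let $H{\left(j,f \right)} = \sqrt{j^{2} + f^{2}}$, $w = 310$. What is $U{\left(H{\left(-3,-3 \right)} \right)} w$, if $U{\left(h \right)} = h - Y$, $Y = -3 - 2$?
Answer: $1550 + 930 \sqrt{2} \approx 2865.2$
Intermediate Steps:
$Y = -5$
$H{\left(j,f \right)} = \sqrt{f^{2} + j^{2}}$
$U{\left(h \right)} = 5 + h$ ($U{\left(h \right)} = h - -5 = h + 5 = 5 + h$)
$U{\left(H{\left(-3,-3 \right)} \right)} w = \left(5 + \sqrt{\left(-3\right)^{2} + \left(-3\right)^{2}}\right) 310 = \left(5 + \sqrt{9 + 9}\right) 310 = \left(5 + \sqrt{18}\right) 310 = \left(5 + 3 \sqrt{2}\right) 310 = 1550 + 930 \sqrt{2}$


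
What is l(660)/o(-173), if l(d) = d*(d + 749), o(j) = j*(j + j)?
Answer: 464970/29929 ≈ 15.536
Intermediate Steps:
o(j) = 2*j² (o(j) = j*(2*j) = 2*j²)
l(d) = d*(749 + d)
l(660)/o(-173) = (660*(749 + 660))/((2*(-173)²)) = (660*1409)/((2*29929)) = 929940/59858 = 929940*(1/59858) = 464970/29929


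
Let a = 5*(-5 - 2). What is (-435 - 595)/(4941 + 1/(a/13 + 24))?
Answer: -28531/136867 ≈ -0.20846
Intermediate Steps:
a = -35 (a = 5*(-7) = -35)
(-435 - 595)/(4941 + 1/(a/13 + 24)) = (-435 - 595)/(4941 + 1/(-35/13 + 24)) = -1030/(4941 + 1/(-35*1/13 + 24)) = -1030/(4941 + 1/(-35/13 + 24)) = -1030/(4941 + 1/(277/13)) = -1030/(4941 + 13/277) = -1030/1368670/277 = -1030*277/1368670 = -28531/136867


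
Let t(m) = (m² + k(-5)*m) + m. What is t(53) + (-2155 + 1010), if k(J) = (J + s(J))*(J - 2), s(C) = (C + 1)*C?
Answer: -3848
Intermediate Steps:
s(C) = C*(1 + C) (s(C) = (1 + C)*C = C*(1 + C))
k(J) = (-2 + J)*(J + J*(1 + J)) (k(J) = (J + J*(1 + J))*(J - 2) = (J + J*(1 + J))*(-2 + J) = (-2 + J)*(J + J*(1 + J)))
t(m) = m² - 104*m (t(m) = (m² + (-5*(-4 + (-5)²))*m) + m = (m² + (-5*(-4 + 25))*m) + m = (m² + (-5*21)*m) + m = (m² - 105*m) + m = m² - 104*m)
t(53) + (-2155 + 1010) = 53*(-104 + 53) + (-2155 + 1010) = 53*(-51) - 1145 = -2703 - 1145 = -3848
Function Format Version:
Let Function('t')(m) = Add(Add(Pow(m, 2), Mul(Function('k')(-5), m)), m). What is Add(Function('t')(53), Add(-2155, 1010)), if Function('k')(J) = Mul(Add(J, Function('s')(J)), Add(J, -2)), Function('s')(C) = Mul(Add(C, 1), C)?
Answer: -3848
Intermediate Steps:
Function('s')(C) = Mul(C, Add(1, C)) (Function('s')(C) = Mul(Add(1, C), C) = Mul(C, Add(1, C)))
Function('k')(J) = Mul(Add(-2, J), Add(J, Mul(J, Add(1, J)))) (Function('k')(J) = Mul(Add(J, Mul(J, Add(1, J))), Add(J, -2)) = Mul(Add(J, Mul(J, Add(1, J))), Add(-2, J)) = Mul(Add(-2, J), Add(J, Mul(J, Add(1, J)))))
Function('t')(m) = Add(Pow(m, 2), Mul(-104, m)) (Function('t')(m) = Add(Add(Pow(m, 2), Mul(Mul(-5, Add(-4, Pow(-5, 2))), m)), m) = Add(Add(Pow(m, 2), Mul(Mul(-5, Add(-4, 25)), m)), m) = Add(Add(Pow(m, 2), Mul(Mul(-5, 21), m)), m) = Add(Add(Pow(m, 2), Mul(-105, m)), m) = Add(Pow(m, 2), Mul(-104, m)))
Add(Function('t')(53), Add(-2155, 1010)) = Add(Mul(53, Add(-104, 53)), Add(-2155, 1010)) = Add(Mul(53, -51), -1145) = Add(-2703, -1145) = -3848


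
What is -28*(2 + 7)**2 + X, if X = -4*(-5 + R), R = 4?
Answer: -2264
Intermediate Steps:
X = 4 (X = -4*(-5 + 4) = -4*(-1) = 4)
-28*(2 + 7)**2 + X = -28*(2 + 7)**2 + 4 = -28*9**2 + 4 = -28*81 + 4 = -2268 + 4 = -2264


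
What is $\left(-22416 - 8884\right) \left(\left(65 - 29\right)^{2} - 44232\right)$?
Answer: $1343896800$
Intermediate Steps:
$\left(-22416 - 8884\right) \left(\left(65 - 29\right)^{2} - 44232\right) = - 31300 \left(36^{2} - 44232\right) = - 31300 \left(1296 - 44232\right) = \left(-31300\right) \left(-42936\right) = 1343896800$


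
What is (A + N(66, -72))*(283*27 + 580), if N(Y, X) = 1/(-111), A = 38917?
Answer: 35512960706/111 ≈ 3.1994e+8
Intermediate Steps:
N(Y, X) = -1/111
(A + N(66, -72))*(283*27 + 580) = (38917 - 1/111)*(283*27 + 580) = 4319786*(7641 + 580)/111 = (4319786/111)*8221 = 35512960706/111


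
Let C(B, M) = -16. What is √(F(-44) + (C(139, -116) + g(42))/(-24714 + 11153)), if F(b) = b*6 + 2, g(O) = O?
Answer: 4*I*√3011396343/13561 ≈ 16.186*I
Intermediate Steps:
F(b) = 2 + 6*b (F(b) = 6*b + 2 = 2 + 6*b)
√(F(-44) + (C(139, -116) + g(42))/(-24714 + 11153)) = √((2 + 6*(-44)) + (-16 + 42)/(-24714 + 11153)) = √((2 - 264) + 26/(-13561)) = √(-262 + 26*(-1/13561)) = √(-262 - 26/13561) = √(-3553008/13561) = 4*I*√3011396343/13561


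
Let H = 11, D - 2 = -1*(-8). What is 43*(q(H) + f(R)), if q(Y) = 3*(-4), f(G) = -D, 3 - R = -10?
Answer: -946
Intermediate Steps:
D = 10 (D = 2 - 1*(-8) = 2 + 8 = 10)
R = 13 (R = 3 - 1*(-10) = 3 + 10 = 13)
f(G) = -10 (f(G) = -1*10 = -10)
q(Y) = -12
43*(q(H) + f(R)) = 43*(-12 - 10) = 43*(-22) = -946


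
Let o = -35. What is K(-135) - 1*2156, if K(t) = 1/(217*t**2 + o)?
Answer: -8526527239/3954790 ≈ -2156.0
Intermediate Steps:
K(t) = 1/(-35 + 217*t**2) (K(t) = 1/(217*t**2 - 35) = 1/(-35 + 217*t**2))
K(-135) - 1*2156 = 1/(7*(-5 + 31*(-135)**2)) - 1*2156 = 1/(7*(-5 + 31*18225)) - 2156 = 1/(7*(-5 + 564975)) - 2156 = (1/7)/564970 - 2156 = (1/7)*(1/564970) - 2156 = 1/3954790 - 2156 = -8526527239/3954790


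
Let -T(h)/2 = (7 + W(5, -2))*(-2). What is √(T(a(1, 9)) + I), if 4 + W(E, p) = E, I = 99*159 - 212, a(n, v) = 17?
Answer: 3*√1729 ≈ 124.74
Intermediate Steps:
I = 15529 (I = 15741 - 212 = 15529)
W(E, p) = -4 + E
T(h) = 32 (T(h) = -2*(7 + (-4 + 5))*(-2) = -2*(7 + 1)*(-2) = -16*(-2) = -2*(-16) = 32)
√(T(a(1, 9)) + I) = √(32 + 15529) = √15561 = 3*√1729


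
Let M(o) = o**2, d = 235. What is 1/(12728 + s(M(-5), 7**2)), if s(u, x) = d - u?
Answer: 1/12938 ≈ 7.7292e-5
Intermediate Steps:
s(u, x) = 235 - u
1/(12728 + s(M(-5), 7**2)) = 1/(12728 + (235 - 1*(-5)**2)) = 1/(12728 + (235 - 1*25)) = 1/(12728 + (235 - 25)) = 1/(12728 + 210) = 1/12938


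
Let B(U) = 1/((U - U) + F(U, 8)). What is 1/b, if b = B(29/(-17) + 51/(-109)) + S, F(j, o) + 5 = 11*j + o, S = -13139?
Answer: -38749/509124964 ≈ -7.6109e-5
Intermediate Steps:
F(j, o) = -5 + o + 11*j (F(j, o) = -5 + (11*j + o) = -5 + (o + 11*j) = -5 + o + 11*j)
B(U) = 1/(3 + 11*U) (B(U) = 1/((U - U) + (-5 + 8 + 11*U)) = 1/(0 + (3 + 11*U)) = 1/(3 + 11*U))
b = -509124964/38749 (b = 1/(3 + 11*(29/(-17) + 51/(-109))) - 13139 = 1/(3 + 11*(29*(-1/17) + 51*(-1/109))) - 13139 = 1/(3 + 11*(-29/17 - 51/109)) - 13139 = 1/(3 + 11*(-4028/1853)) - 13139 = 1/(3 - 44308/1853) - 13139 = 1/(-38749/1853) - 13139 = -1853/38749 - 13139 = -509124964/38749 ≈ -13139.)
1/b = 1/(-509124964/38749) = -38749/509124964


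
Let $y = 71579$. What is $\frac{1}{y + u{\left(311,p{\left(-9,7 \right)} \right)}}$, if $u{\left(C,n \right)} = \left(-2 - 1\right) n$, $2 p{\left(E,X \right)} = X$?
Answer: $\frac{2}{143137} \approx 1.3973 \cdot 10^{-5}$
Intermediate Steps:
$p{\left(E,X \right)} = \frac{X}{2}$
$u{\left(C,n \right)} = - 3 n$
$\frac{1}{y + u{\left(311,p{\left(-9,7 \right)} \right)}} = \frac{1}{71579 - 3 \cdot \frac{1}{2} \cdot 7} = \frac{1}{71579 - \frac{21}{2}} = \frac{1}{\frac{143137}{2}} = \frac{2}{143137}$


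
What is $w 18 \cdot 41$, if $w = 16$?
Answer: $11808$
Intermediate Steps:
$w 18 \cdot 41 = 16 \cdot 18 \cdot 41 = 288 \cdot 41 = 11808$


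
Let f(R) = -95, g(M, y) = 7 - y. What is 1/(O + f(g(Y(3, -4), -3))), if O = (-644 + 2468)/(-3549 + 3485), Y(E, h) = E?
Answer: -2/247 ≈ -0.0080972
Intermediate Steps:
O = -57/2 (O = 1824/(-64) = 1824*(-1/64) = -57/2 ≈ -28.500)
1/(O + f(g(Y(3, -4), -3))) = 1/(-57/2 - 95) = 1/(-247/2) = -2/247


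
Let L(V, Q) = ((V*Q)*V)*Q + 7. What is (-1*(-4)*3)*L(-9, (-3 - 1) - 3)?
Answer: 47712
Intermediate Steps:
L(V, Q) = 7 + Q²*V² (L(V, Q) = ((Q*V)*V)*Q + 7 = (Q*V²)*Q + 7 = Q²*V² + 7 = 7 + Q²*V²)
(-1*(-4)*3)*L(-9, (-3 - 1) - 3) = (-1*(-4)*3)*(7 + ((-3 - 1) - 3)²*(-9)²) = (4*3)*(7 + (-4 - 3)²*81) = 12*(7 + (-7)²*81) = 12*(7 + 49*81) = 12*(7 + 3969) = 12*3976 = 47712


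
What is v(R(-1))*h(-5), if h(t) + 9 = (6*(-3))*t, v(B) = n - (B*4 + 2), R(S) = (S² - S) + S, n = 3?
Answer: -243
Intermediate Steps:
R(S) = S²
v(B) = 1 - 4*B (v(B) = 3 - (B*4 + 2) = 3 - (4*B + 2) = 3 - (2 + 4*B) = 3 + (-2 - 4*B) = 1 - 4*B)
h(t) = -9 - 18*t (h(t) = -9 + (6*(-3))*t = -9 - 18*t)
v(R(-1))*h(-5) = (1 - 4*(-1)²)*(-9 - 18*(-5)) = (1 - 4*1)*(-9 + 90) = (1 - 4)*81 = -3*81 = -243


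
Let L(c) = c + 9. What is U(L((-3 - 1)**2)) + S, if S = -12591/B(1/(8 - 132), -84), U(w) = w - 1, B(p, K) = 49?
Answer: -11415/49 ≈ -232.96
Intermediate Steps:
L(c) = 9 + c
U(w) = -1 + w
S = -12591/49 ≈ -256.96
U(L((-3 - 1)**2)) + S = (-1 + (9 + (-3 - 1)**2)) - 12591/49 = (-1 + (9 + (-4)**2)) - 12591/49 = (-1 + (9 + 16)) - 12591/49 = (-1 + 25) - 12591/49 = 24 - 12591/49 = -11415/49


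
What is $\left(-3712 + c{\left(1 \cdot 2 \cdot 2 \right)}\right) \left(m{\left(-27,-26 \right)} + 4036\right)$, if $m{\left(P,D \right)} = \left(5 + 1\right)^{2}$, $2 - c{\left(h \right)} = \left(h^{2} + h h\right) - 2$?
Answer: $-15229280$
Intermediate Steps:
$c{\left(h \right)} = 4 - 2 h^{2}$ ($c{\left(h \right)} = 2 - \left(\left(h^{2} + h h\right) - 2\right) = 2 - \left(\left(h^{2} + h^{2}\right) - 2\right) = 2 - \left(2 h^{2} - 2\right) = 2 - \left(-2 + 2 h^{2}\right) = 4 - 2 h^{2}$)
$m{\left(P,D \right)} = 36$ ($m{\left(P,D \right)} = 6^{2} = 36$)
$\left(-3712 + c{\left(1 \cdot 2 \cdot 2 \right)}\right) \left(m{\left(-27,-26 \right)} + 4036\right) = \left(-3712 + \left(4 - 2 \left(1 \cdot 2 \cdot 2\right)^{2}\right)\right) \left(36 + 4036\right) = \left(-3712 + \left(4 - 2 \left(2 \cdot 2\right)^{2}\right)\right) 4072 = \left(-3712 + \left(4 - 2 \cdot 4^{2}\right)\right) 4072 = \left(-3712 + \left(4 - 32\right)\right) 4072 = \left(-3712 - 28\right) 4072 = \left(-3740\right) 4072 = -15229280$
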